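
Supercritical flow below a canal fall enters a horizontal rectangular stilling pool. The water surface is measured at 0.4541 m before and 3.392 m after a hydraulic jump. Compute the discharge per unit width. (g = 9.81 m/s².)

For a rectangular channel the momentum equation gives q² = ½·g·y₁·y₂·(y₁ + y₂) = ½×9.81×0.4541×3.392×3.846 = 29.06.
q = √29.06 = 5.391 m²/s.

q = 5.391 m²/s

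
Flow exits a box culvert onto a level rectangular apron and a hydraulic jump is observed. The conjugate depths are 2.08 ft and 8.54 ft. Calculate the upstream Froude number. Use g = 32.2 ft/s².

For a rectangular channel the momentum equation gives q² = ½·g·y₁·y₂·(y₁ + y₂) = ½×32.2×2.08×8.54×10.6 = 3037.
q = √3037 = 55.1 ft²/s.
V₁ = q/y₁ = 26.5 ft/s; Fr₁ = V₁/√(g·y₁) = 3.24.

Fr₁ = 3.24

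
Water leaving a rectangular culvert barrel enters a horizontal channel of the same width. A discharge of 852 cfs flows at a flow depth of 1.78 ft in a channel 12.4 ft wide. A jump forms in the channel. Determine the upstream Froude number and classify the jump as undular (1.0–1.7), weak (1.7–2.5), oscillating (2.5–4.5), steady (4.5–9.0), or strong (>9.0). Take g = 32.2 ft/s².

q = Q/b = 852/12.4 = 68.7 ft²/s; V₁ = q/y₁ = 38.6 ft/s. Fr₁ = V₁/√(g·y₁) = 5.10.
Fr₁ = 5.10 lies in the steady range.

Fr₁ = 5.10; steady jump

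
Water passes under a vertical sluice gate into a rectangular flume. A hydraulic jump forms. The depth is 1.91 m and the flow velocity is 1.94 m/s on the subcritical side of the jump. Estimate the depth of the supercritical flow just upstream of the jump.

y₁ = 0.587 m

Fr₂ = V₂/√(g·y₂) = 1.94/√(9.81×1.91) = 0.448.
From the momentum equation (using Fr₂), y₁/y₂ = ½[√(1 + 8Fr₂²) − 1] = ½[√2.607 − 1] = 0.307.
y₁ = 0.307 × 1.91 = 0.587 m.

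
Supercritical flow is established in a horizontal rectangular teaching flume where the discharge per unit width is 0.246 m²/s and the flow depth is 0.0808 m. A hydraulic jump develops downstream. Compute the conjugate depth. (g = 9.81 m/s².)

y₂ = 0.352 m

V₁ = q/y₁ = 0.246/0.0808 = 3.04 m/s. Fr₁ = V₁/√(g·y₁) = 3.04/√(9.81×0.0808) = 3.42.
Bélanger equation: y₂/y₁ = ½[√(1 + 8Fr₁²) − 1] = ½[√94.55 − 1] = 4.36.
y₂ = 4.36 × 0.0808 = 0.352 m.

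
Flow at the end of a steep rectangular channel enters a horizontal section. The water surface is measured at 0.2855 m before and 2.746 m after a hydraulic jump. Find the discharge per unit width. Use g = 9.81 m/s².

For a rectangular channel the momentum equation gives q² = ½·g·y₁·y₂·(y₁ + y₂) = ½×9.81×0.2855×2.746×3.031 = 11.66.
q = √11.66 = 3.414 m²/s.

q = 3.414 m²/s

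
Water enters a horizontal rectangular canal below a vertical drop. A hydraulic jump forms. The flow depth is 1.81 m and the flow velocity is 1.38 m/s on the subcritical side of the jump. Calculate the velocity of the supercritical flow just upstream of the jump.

Fr₂ = V₂/√(g·y₂) = 1.38/√(9.81×1.81) = 0.327.
The Bélanger relation is symmetric: y₁/y₂ = ½[√(1 + 8Fr₂²) − 1] = ½[√1.858 − 1] = 0.182.
y₁ = 0.182 × 1.81 = 0.329 m.
V₁ = q/y₁ = 2.50/0.329 = 7.60 m/s.

V₁ = 7.60 m/s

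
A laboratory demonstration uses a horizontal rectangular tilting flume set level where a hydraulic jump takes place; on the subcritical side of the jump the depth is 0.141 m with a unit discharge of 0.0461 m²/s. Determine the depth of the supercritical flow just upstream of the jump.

V₂ = q/y₂ = 0.0461/0.141 = 0.327 m/s; Fr₂ = V₂/√(g·y₂) = 0.278.
Since the conjugate-depth ratio holds either way, y₁/y₂ = ½[√(1 + 8Fr₂²) − 1] = ½[√1.618 − 1] = 0.136.
y₁ = 0.136 × 0.141 = 0.0192 m.

y₁ = 0.0192 m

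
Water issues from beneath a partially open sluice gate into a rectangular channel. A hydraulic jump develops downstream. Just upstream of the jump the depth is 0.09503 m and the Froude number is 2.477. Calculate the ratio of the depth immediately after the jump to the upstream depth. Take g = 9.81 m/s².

Fr₁ = 2.477 (given).
Conjugate-depth relation: y₂/y₁ = ½[√(1 + 8Fr₁²) − 1] = ½[√50.084 − 1] = 3.039.

y₂/y₁ = 3.039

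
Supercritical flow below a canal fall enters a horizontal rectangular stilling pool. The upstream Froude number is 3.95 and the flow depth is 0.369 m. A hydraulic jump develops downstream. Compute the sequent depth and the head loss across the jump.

Fr₁ = 3.95 (given).
Sequent-depth ratio: y₂/y₁ = ½[√(1 + 8Fr₁²) − 1] = ½[√125.8 − 1] = 5.11.
y₂ = 5.11 × 0.369 = 1.89 m.
Head loss: ΔE = (y₂ − y₁)³/(4y₁y₂) = (1.89 − 0.369)³/(4×0.369×1.89) = 3.48/2.78 = 1.25 m.

y₂ = 1.89 m; ΔE = 1.25 m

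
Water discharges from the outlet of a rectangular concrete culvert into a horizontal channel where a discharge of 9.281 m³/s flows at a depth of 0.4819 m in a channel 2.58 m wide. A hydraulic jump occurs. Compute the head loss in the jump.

q = Q/b = 9.281/2.58 = 3.597 m²/s; V₁ = q/y₁ = 7.465 m/s. Fr₁ = V₁/√(g·y₁) = 3.433.
Conjugate-depth relation: y₂/y₁ = ½[√(1 + 8Fr₁²) − 1] = ½[√95.298 − 1] = 4.381.
y₂ = 4.381 × 0.4819 = 2.111 m.
Head loss: ΔE = (y₂ − y₁)³/(4y₁y₂) = (2.111 − 0.4819)³/(4×0.4819×2.111) = 4.325/4.070 = 1.063 m.

ΔE = 1.063 m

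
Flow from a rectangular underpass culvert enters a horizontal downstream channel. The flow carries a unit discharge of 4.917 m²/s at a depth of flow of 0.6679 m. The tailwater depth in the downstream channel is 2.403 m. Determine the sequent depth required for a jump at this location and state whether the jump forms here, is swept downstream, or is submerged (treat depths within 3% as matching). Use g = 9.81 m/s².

V₁ = q/y₁ = 4.917/0.6679 = 7.362 m/s. Fr₁ = V₁/√(g·y₁) = 7.362/√(9.81×0.6679) = 2.876.
By Bélanger, y₂/y₁ = ½[√(1 + 8Fr₁²) − 1] = ½[√67.174 − 1] = 3.598.
y₂ = 3.598 × 0.6679 = 2.403 m.
Tailwater y_tw = 2.403 m: y_tw ≈ y₂, so the jump forms here.

y₂ = 2.403 m; the jump forms here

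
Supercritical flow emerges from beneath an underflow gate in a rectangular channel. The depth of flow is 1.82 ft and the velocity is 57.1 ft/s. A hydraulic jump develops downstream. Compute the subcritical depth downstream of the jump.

y₂ = 18.3 ft

Fr₁ = V₁/√(g·y₁) = 57.1/√(32.2×1.82) = 7.46.
By Bélanger, y₂/y₁ = ½[√(1 + 8Fr₁²) − 1] = ½[√446.1 − 1] = 10.1.
y₂ = 10.1 × 1.82 = 18.3 ft.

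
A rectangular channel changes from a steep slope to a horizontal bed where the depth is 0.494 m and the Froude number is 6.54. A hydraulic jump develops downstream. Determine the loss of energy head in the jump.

Fr₁ = 6.54 (given).
Bélanger equation: y₂/y₁ = ½[√(1 + 8Fr₁²) − 1] = ½[√343.2 − 1] = 8.76.
y₂ = 8.76 × 0.494 = 4.33 m.
Head loss: ΔE = (y₂ − y₁)³/(4y₁y₂) = (4.33 − 0.494)³/(4×0.494×4.33) = 56.4/8.55 = 6.59 m.

ΔE = 6.59 m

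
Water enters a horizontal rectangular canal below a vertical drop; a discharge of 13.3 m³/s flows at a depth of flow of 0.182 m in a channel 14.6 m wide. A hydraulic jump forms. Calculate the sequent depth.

q = Q/b = 13.3/14.6 = 0.911 m²/s; V₁ = q/y₁ = 5.01 m/s. Fr₁ = V₁/√(g·y₁) = 3.75.
Sequent-depth ratio: y₂/y₁ = ½[√(1 + 8Fr₁²) − 1] = ½[√113.3 − 1] = 4.82.
y₂ = 4.82 × 0.182 = 0.877 m.

y₂ = 0.877 m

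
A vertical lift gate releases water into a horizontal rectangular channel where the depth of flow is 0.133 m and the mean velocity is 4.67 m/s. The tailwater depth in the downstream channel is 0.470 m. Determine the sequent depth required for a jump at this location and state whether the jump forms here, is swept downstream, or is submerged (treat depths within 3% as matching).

y₂ = 0.705 m; the jump is swept downstream

Fr₁ = V₁/√(g·y₁) = 4.67/√(9.81×0.133) = 4.09.
From the momentum equation for a rectangular channel, y₂/y₁ = ½[√(1 + 8Fr₁²) − 1] = ½[√134.7 − 1] = 5.30.
y₂ = 5.30 × 0.133 = 0.705 m.
Tailwater y_tw = 0.470 m: y_tw < y₂, so the jump is swept downstream.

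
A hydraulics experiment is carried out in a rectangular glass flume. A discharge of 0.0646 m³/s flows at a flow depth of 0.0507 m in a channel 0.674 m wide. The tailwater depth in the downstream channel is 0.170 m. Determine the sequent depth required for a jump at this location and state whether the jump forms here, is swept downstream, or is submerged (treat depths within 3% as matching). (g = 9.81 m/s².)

q = Q/b = 0.0646/0.674 = 0.0958 m²/s; V₁ = q/y₁ = 1.89 m/s. Fr₁ = V₁/√(g·y₁) = 2.68.
Bélanger equation: y₂/y₁ = ½[√(1 + 8Fr₁²) − 1] = ½[√58.48 − 1] = 3.32.
y₂ = 3.32 × 0.0507 = 0.169 m.
Tailwater y_tw = 0.170 m: y_tw ≈ y₂, so the jump forms here.

y₂ = 0.169 m; the jump forms here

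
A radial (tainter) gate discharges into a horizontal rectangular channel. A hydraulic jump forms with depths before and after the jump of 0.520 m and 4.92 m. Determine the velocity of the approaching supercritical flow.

V₁ = 15.9 m/s

For a rectangular channel the momentum equation gives q² = ½·g·y₁·y₂·(y₁ + y₂) = ½×9.81×0.520×4.92×5.44 = 68.3.
q = √68.3 = 8.26 m²/s.
V₁ = q/y₁ = 8.26/0.520 = 15.9 m/s.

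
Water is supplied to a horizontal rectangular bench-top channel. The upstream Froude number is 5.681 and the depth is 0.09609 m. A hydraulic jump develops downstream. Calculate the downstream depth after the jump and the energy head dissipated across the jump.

y₂ = 0.7254 m; ΔE = 0.8940 m

Fr₁ = 5.681 (given).
By Bélanger, y₂/y₁ = ½[√(1 + 8Fr₁²) − 1] = ½[√259.19 − 1] = 7.550.
y₂ = 7.550 × 0.09609 = 0.7254 m.
Head loss: ΔE = (y₂ − y₁)³/(4y₁y₂) = (0.7254 − 0.09609)³/(4×0.09609×0.7254) = 0.2493/0.2788 = 0.8940 m.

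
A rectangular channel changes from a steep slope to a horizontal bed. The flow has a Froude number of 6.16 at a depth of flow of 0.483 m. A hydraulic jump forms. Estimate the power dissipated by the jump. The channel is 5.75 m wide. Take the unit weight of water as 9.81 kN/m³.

P = 2023 kW

Fr₁ = 6.16 (given).
Sequent-depth ratio: y₂/y₁ = ½[√(1 + 8Fr₁²) − 1] = ½[√304.6 − 1] = 8.23.
y₂ = 8.23 × 0.483 = 3.97 m.
Head loss: ΔE = (y₂ − y₁)³/(4y₁y₂) = (3.97 − 0.483)³/(4×0.483×3.97) = 42.5/7.68 = 5.54 m.
V₁ = Fr₁·√(g·y₁) = 6.16×√(9.81×0.483) = 13.4 m/s; q = V₁·y₁ = 6.48 m²/s. Q = q·b = 6.48 × 5.75 = 37.2 m³/s. P = γ·Q·ΔE = 9.81 × 37.2 × 5.54 = 2023 kW.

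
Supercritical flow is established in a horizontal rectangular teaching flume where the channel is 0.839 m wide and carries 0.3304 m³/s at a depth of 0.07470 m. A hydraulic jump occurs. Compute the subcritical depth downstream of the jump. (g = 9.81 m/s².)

q = Q/b = 0.3304/0.839 = 0.3938 m²/s; V₁ = q/y₁ = 5.272 m/s. Fr₁ = V₁/√(g·y₁) = 6.158.
Conjugate-depth relation: y₂/y₁ = ½[√(1 + 8Fr₁²) − 1] = ½[√304.40 − 1] = 8.224.
y₂ = 8.224 × 0.07470 = 0.6143 m.

y₂ = 0.6143 m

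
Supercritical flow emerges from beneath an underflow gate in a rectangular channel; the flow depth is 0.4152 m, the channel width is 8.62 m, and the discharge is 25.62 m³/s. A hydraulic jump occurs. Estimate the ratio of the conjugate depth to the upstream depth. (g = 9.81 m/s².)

q = Q/b = 25.62/8.62 = 2.972 m²/s; V₁ = q/y₁ = 7.158 m/s. Fr₁ = V₁/√(g·y₁) = 3.547.
Conjugate-depth relation: y₂/y₁ = ½[√(1 + 8Fr₁²) − 1] = ½[√101.65 − 1] = 4.541.

y₂/y₁ = 4.541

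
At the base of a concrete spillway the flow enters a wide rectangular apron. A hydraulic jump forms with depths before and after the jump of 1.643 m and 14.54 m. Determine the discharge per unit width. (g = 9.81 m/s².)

For a rectangular channel the momentum equation gives q² = ½·g·y₁·y₂·(y₁ + y₂) = ½×9.81×1.643×14.54×16.18 = 1896.
q = √1896 = 43.55 m²/s.

q = 43.55 m²/s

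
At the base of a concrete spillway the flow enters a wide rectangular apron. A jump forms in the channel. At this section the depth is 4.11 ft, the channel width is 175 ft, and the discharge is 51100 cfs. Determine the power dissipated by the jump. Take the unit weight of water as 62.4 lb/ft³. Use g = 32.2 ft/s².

q = Q/b = 51100/175 = 292 ft²/s; V₁ = q/y₁ = 71.0 ft/s. Fr₁ = V₁/√(g·y₁) = 6.18.
By Bélanger, y₂/y₁ = ½[√(1 + 8Fr₁²) − 1] = ½[√306.1 − 1] = 8.25.
y₂ = 8.25 × 4.11 = 33.9 ft.
V₂ = q/y₂ = 292/33.9 = 8.61 ft/s. E₁ = y₁ + V₁²/2g = 82.5 ft; E₂ = y₂ + V₂²/2g = 35.1 ft. ΔE = E₁ − E₂ = 47.4 ft.
P = γ·Q·ΔE/550 = 62.4 × 51100 × 47.4 / 550 = 275013 hp.

P = 275013 hp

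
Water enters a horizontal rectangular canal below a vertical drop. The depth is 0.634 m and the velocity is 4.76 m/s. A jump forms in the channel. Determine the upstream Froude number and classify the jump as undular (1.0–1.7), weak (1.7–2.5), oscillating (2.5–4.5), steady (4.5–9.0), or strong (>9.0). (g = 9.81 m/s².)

Fr₁ = V₁/√(g·y₁) = 4.76/√(9.81×0.634) = 1.91.
Fr₁ = 1.91 lies in the weak range.

Fr₁ = 1.91; weak jump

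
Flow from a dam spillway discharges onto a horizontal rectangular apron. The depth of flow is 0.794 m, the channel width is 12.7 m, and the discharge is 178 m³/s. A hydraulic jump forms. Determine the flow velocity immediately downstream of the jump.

q = Q/b = 178/12.7 = 14.0 m²/s; V₁ = q/y₁ = 17.7 m/s. Fr₁ = V₁/√(g·y₁) = 6.32.
By Bélanger, y₂/y₁ = ½[√(1 + 8Fr₁²) − 1] = ½[√321.0 − 1] = 8.46.
y₂ = 8.46 × 0.794 = 6.72 m.
V₂ = q/y₂ = 14.0/6.72 = 2.09 m/s.

V₂ = 2.09 m/s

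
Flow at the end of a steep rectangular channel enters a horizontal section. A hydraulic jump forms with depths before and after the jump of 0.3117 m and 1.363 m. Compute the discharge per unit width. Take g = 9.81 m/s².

For a rectangular channel the momentum equation gives q² = ½·g·y₁·y₂·(y₁ + y₂) = ½×9.81×0.3117×1.363×1.675 = 3.490.
q = √3.490 = 1.868 m²/s.

q = 1.868 m²/s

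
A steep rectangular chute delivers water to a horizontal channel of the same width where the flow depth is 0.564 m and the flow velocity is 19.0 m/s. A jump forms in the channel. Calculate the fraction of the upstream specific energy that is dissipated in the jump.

ΔE/E₁ = 0.667 (66.7%)

Fr₁ = V₁/√(g·y₁) = 19.0/√(9.81×0.564) = 8.08.
From the momentum equation for a rectangular channel, y₂/y₁ = ½[√(1 + 8Fr₁²) − 1] = ½[√523.0 − 1] = 10.9.
y₂ = 10.9 × 0.564 = 6.17 m.
E₁ = y₁ + V₁²/2g = 19.0 m. ΔE = (y₂ − y₁)³/(4y₁y₂) = 12.6 m. ΔE/E₁ = 12.6/19.0 = 0.667.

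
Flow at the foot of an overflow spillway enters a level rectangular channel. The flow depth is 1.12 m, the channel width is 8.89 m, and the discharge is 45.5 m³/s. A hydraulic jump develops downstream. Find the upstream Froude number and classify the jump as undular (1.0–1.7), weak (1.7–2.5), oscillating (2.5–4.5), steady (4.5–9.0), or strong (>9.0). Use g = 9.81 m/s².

Fr₁ = 1.38; undular jump

q = Q/b = 45.5/8.89 = 5.12 m²/s; V₁ = q/y₁ = 4.57 m/s. Fr₁ = V₁/√(g·y₁) = 1.38.
Fr₁ = 1.38 lies in the undular range.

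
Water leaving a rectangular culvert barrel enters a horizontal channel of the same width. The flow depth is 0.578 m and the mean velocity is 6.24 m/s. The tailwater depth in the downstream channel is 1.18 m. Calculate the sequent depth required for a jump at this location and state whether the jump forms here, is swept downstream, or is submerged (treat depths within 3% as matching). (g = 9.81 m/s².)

y₂ = 1.87 m; the jump is swept downstream

Fr₁ = V₁/√(g·y₁) = 6.24/√(9.81×0.578) = 2.62.
By Bélanger, y₂/y₁ = ½[√(1 + 8Fr₁²) − 1] = ½[√55.94 − 1] = 3.24.
y₂ = 3.24 × 0.578 = 1.87 m.
Tailwater y_tw = 1.18 m: y_tw < y₂, so the jump is swept downstream.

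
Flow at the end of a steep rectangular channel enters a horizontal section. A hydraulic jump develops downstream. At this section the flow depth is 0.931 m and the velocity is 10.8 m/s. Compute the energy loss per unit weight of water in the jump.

ΔE = 2.33 m

Fr₁ = V₁/√(g·y₁) = 10.8/√(9.81×0.931) = 3.57.
Bélanger equation: y₂/y₁ = ½[√(1 + 8Fr₁²) − 1] = ½[√103.2 − 1] = 4.58.
y₂ = 4.58 × 0.931 = 4.26 m.
Head loss: ΔE = (y₂ − y₁)³/(4y₁y₂) = (4.26 − 0.931)³/(4×0.931×4.26) = 37.0/15.9 = 2.33 m.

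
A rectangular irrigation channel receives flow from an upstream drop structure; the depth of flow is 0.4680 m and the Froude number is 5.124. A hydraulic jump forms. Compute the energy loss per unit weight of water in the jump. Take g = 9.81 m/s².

ΔE = 3.312 m

Fr₁ = 5.124 (given).
Conjugate-depth relation: y₂/y₁ = ½[√(1 + 8Fr₁²) − 1] = ½[√211.04 − 1] = 6.764.
y₂ = 6.764 × 0.4680 = 3.165 m.
V₁ = Fr₁·√(g·y₁) = 5.124×√(9.81×0.4680) = 10.98 m/s; q = V₁·y₁ = 5.138 m²/s. V₂ = q/y₂ = 5.138/3.165 = 1.623 m/s. E₁ = y₁ + V₁²/2g = 6.612 m; E₂ = y₂ + V₂²/2g = 3.300 m. ΔE = E₁ − E₂ = 3.312 m.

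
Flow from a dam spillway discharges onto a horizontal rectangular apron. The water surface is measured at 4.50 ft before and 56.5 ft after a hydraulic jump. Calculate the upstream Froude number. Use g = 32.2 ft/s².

Fr₁ = 9.22

For a rectangular channel the momentum equation gives q² = ½·g·y₁·y₂·(y₁ + y₂) = ½×32.2×4.50×56.5×61.0 = 249699.
q = √249699 = 500 ft²/s.
V₁ = q/y₁ = 111 ft/s; Fr₁ = V₁/√(g·y₁) = 9.22.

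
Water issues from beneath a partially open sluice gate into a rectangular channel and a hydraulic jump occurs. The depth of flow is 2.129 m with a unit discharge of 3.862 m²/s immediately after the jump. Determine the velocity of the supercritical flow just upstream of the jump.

V₁ = 7.206 m/s

V₂ = q/y₂ = 3.862/2.129 = 1.814 m/s; Fr₂ = V₂/√(g·y₂) = 0.3969.
From the momentum equation (using Fr₂), y₁/y₂ = ½[√(1 + 8Fr₂²) − 1] = ½[√2.2604 − 1] = 0.2517.
y₁ = 0.2517 × 2.129 = 0.5359 m.
V₁ = q/y₁ = 3.862/0.5359 = 7.206 m/s.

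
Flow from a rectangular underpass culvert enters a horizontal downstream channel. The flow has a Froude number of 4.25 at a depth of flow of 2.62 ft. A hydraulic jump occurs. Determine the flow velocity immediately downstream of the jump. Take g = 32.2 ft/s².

Fr₁ = 4.25 (given).
By Bélanger, y₂/y₁ = ½[√(1 + 8Fr₁²) − 1] = ½[√145.5 − 1] = 5.53.
y₂ = 5.53 × 2.62 = 14.5 ft.
V₁ = Fr₁·√(g·y₁) = 4.25×√(32.2×2.62) = 39.0 ft/s; q = V₁·y₁ = 102 ft²/s.
V₂ = q/y₂ = 102/14.5 = 7.06 ft/s.

V₂ = 7.06 ft/s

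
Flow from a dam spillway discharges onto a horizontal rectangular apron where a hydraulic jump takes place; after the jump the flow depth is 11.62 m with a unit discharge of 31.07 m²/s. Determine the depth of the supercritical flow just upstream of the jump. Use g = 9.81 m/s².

y₁ = 1.310 m

V₂ = q/y₂ = 31.07/11.62 = 2.674 m/s; Fr₂ = V₂/√(g·y₂) = 0.2504.
Applying the sequent-depth relation in reverse, y₁/y₂ = ½[√(1 + 8Fr₂²) − 1] = ½[√1.5017 − 1] = 0.1127.
y₁ = 0.1127 × 11.62 = 1.310 m.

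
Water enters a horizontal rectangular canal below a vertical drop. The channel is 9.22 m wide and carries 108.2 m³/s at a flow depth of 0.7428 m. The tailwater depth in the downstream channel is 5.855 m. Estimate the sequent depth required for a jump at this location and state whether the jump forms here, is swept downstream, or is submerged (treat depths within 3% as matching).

y₂ = 5.788 m; the jump forms here

q = Q/b = 108.2/9.22 = 11.74 m²/s; V₁ = q/y₁ = 15.80 m/s. Fr₁ = V₁/√(g·y₁) = 5.853.
By Bélanger, y₂/y₁ = ½[√(1 + 8Fr₁²) − 1] = ½[√275.03 − 1] = 7.792.
y₂ = 7.792 × 0.7428 = 5.788 m.
Tailwater y_tw = 5.855 m: y_tw ≈ y₂, so the jump forms here.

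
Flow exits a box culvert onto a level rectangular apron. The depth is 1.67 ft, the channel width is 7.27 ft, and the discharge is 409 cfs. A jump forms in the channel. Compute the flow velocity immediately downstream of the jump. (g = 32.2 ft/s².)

q = Q/b = 409/7.27 = 56.3 ft²/s; V₁ = q/y₁ = 33.7 ft/s. Fr₁ = V₁/√(g·y₁) = 4.59.
By Bélanger, y₂/y₁ = ½[√(1 + 8Fr₁²) − 1] = ½[√169.8 − 1] = 6.02.
y₂ = 6.02 × 1.67 = 10.0 ft.
V₂ = q/y₂ = 56.3/10.0 = 5.60 ft/s.

V₂ = 5.60 ft/s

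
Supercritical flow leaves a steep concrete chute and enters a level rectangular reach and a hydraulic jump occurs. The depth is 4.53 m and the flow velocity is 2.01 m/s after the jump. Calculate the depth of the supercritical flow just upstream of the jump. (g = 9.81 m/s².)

y₁ = 0.712 m

Fr₂ = V₂/√(g·y₂) = 2.01/√(9.81×4.53) = 0.302.
Applying the sequent-depth relation in reverse, y₁/y₂ = ½[√(1 + 8Fr₂²) − 1] = ½[√1.727 − 1] = 0.157.
y₁ = 0.157 × 4.53 = 0.712 m.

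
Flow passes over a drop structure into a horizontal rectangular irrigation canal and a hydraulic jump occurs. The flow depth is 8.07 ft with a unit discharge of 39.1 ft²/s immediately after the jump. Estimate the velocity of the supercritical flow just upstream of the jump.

V₁ = 31.0 ft/s

V₂ = q/y₂ = 39.1/8.07 = 4.85 ft/s; Fr₂ = V₂/√(g·y₂) = 0.301.
From the momentum equation (using Fr₂), y₁/y₂ = ½[√(1 + 8Fr₂²) − 1] = ½[√1.723 − 1] = 0.156.
y₁ = 0.156 × 8.07 = 1.26 ft.
V₁ = q/y₁ = 39.1/1.26 = 31.0 ft/s.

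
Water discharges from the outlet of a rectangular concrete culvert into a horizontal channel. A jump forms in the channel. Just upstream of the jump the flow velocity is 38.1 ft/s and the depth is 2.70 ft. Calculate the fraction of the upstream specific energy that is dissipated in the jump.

Fr₁ = V₁/√(g·y₁) = 38.1/√(32.2×2.70) = 4.09.
By Bélanger, y₂/y₁ = ½[√(1 + 8Fr₁²) − 1] = ½[√134.6 − 1] = 5.30.
y₂ = 5.30 × 2.70 = 14.3 ft.
E₁ = y₁ + V₁²/2g = 25.2 ft. ΔE = (y₂ − y₁)³/(4y₁y₂) = 10.1 ft. ΔE/E₁ = 10.1/25.2 = 0.401.

ΔE/E₁ = 0.401 (40.1%)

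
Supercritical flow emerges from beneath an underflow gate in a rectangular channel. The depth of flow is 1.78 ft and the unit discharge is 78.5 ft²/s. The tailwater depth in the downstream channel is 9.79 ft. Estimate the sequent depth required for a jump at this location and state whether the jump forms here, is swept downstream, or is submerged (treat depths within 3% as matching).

V₁ = q/y₁ = 78.5/1.78 = 44.1 ft/s. Fr₁ = V₁/√(g·y₁) = 44.1/√(32.2×1.78) = 5.83.
By Bélanger, y₂/y₁ = ½[√(1 + 8Fr₁²) − 1] = ½[√272.5 − 1] = 7.75.
y₂ = 7.75 × 1.78 = 13.8 ft.
Tailwater y_tw = 9.79 ft: y_tw < y₂, so the jump is swept downstream.

y₂ = 13.8 ft; the jump is swept downstream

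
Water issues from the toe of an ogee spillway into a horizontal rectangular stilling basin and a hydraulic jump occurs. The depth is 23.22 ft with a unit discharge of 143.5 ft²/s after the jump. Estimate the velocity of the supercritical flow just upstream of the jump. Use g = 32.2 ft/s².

V₁ = 66.14 ft/s

V₂ = q/y₂ = 143.5/23.22 = 6.180 ft/s; Fr₂ = V₂/√(g·y₂) = 0.2260.
The Bélanger relation is symmetric: y₁/y₂ = ½[√(1 + 8Fr₂²) − 1] = ½[√1.4086 − 1] = 0.09343.
y₁ = 0.09343 × 23.22 = 2.170 ft.
V₁ = q/y₁ = 143.5/2.170 = 66.14 ft/s.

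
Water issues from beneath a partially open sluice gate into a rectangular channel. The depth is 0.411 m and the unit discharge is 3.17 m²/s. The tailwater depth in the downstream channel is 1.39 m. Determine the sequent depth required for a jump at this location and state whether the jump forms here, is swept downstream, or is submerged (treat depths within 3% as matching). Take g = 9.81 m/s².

V₁ = q/y₁ = 3.17/0.411 = 7.71 m/s. Fr₁ = V₁/√(g·y₁) = 7.71/√(9.81×0.411) = 3.84.
From the momentum equation for a rectangular channel, y₂/y₁ = ½[√(1 + 8Fr₁²) − 1] = ½[√119.0 − 1] = 4.96.
y₂ = 4.96 × 0.411 = 2.04 m.
Tailwater y_tw = 1.39 m: y_tw < y₂, so the jump is swept downstream.

y₂ = 2.04 m; the jump is swept downstream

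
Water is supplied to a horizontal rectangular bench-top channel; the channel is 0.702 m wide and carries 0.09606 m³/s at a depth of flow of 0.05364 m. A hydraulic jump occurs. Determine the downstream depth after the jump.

y₂ = 0.2413 m

q = Q/b = 0.09606/0.702 = 0.1368 m²/s; V₁ = q/y₁ = 2.551 m/s. Fr₁ = V₁/√(g·y₁) = 3.517.
Conjugate-depth relation: y₂/y₁ = ½[√(1 + 8Fr₁²) − 1] = ½[√99.939 − 1] = 4.498.
y₂ = 4.498 × 0.05364 = 0.2413 m.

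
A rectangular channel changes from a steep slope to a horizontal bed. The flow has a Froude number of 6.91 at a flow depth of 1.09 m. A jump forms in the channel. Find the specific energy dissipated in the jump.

Fr₁ = 6.91 (given).
Bélanger equation: y₂/y₁ = ½[√(1 + 8Fr₁²) − 1] = ½[√383.0 − 1] = 9.28.
y₂ = 9.28 × 1.09 = 10.1 m.
Head loss: ΔE = (y₂ − y₁)³/(4y₁y₂) = (10.1 − 1.09)³/(4×1.09×10.1) = 736/44.1 = 16.7 m.

ΔE = 16.7 m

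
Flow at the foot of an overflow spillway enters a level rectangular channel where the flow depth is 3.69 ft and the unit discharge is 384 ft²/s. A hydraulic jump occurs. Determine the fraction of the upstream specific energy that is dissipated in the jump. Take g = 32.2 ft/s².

ΔE/E₁ = 0.715 (71.5%)

V₁ = q/y₁ = 384/3.69 = 104 ft/s. Fr₁ = V₁/√(g·y₁) = 104/√(32.2×3.69) = 9.55.
Sequent-depth ratio: y₂/y₁ = ½[√(1 + 8Fr₁²) − 1] = ½[√730.2 − 1] = 13.0.
y₂ = 13.0 × 3.69 = 48.0 ft.
E₁ = y₁ + V₁²/2g = 172 ft. ΔE = (y₂ − y₁)³/(4y₁y₂) = 123 ft. ΔE/E₁ = 123/172 = 0.715.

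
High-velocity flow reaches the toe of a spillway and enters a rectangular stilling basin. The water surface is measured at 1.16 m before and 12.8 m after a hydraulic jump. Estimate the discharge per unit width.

For a rectangular channel the momentum equation gives q² = ½·g·y₁·y₂·(y₁ + y₂) = ½×9.81×1.16×12.8×14.0 = 1017.
q = √1017 = 31.9 m²/s.

q = 31.9 m²/s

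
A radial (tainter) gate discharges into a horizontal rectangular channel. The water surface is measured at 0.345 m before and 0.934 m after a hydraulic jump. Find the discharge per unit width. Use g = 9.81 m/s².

For a rectangular channel the momentum equation gives q² = ½·g·y₁·y₂·(y₁ + y₂) = ½×9.81×0.345×0.934×1.28 = 2.02.
q = √2.02 = 1.42 m²/s.

q = 1.42 m²/s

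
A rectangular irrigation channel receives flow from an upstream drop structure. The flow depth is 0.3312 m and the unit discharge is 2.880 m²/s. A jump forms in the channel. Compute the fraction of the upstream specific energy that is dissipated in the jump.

ΔE/E₁ = 0.475 (47.5%)

V₁ = q/y₁ = 2.880/0.3312 = 8.696 m/s. Fr₁ = V₁/√(g·y₁) = 8.696/√(9.81×0.3312) = 4.824.
Sequent-depth ratio: y₂/y₁ = ½[√(1 + 8Fr₁²) − 1] = ½[√187.18 − 1] = 6.341.
y₂ = 6.341 × 0.3312 = 2.100 m.
E₁ = y₁ + V₁²/2g = 4.185 m. ΔE = (y₂ − y₁)³/(4y₁y₂) = 1.989 m. ΔE/E₁ = 1.989/4.185 = 0.475.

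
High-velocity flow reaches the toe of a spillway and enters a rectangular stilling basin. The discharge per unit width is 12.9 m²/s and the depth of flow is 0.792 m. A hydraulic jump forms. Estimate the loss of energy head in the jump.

ΔE = 7.93 m

V₁ = q/y₁ = 12.9/0.792 = 16.3 m/s. Fr₁ = V₁/√(g·y₁) = 16.3/√(9.81×0.792) = 5.84.
Bélanger equation: y₂/y₁ = ½[√(1 + 8Fr₁²) − 1] = ½[√274.2 − 1] = 7.78.
y₂ = 7.78 × 0.792 = 6.16 m.
Head loss: ΔE = (y₂ − y₁)³/(4y₁y₂) = (6.16 − 0.792)³/(4×0.792×6.16) = 155/19.5 = 7.93 m.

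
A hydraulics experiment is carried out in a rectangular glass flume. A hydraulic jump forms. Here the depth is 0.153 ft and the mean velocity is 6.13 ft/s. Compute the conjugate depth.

Fr₁ = V₁/√(g·y₁) = 6.13/√(32.2×0.153) = 2.76.
By Bélanger, y₂/y₁ = ½[√(1 + 8Fr₁²) − 1] = ½[√62.02 − 1] = 3.44.
y₂ = 3.44 × 0.153 = 0.526 ft.

y₂ = 0.526 ft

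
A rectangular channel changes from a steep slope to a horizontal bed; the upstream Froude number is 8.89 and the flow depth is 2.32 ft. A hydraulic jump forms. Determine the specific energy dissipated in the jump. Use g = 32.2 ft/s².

ΔE = 65.3 ft

Fr₁ = 8.89 (given).
By Bélanger, y₂/y₁ = ½[√(1 + 8Fr₁²) − 1] = ½[√633.3 − 1] = 12.1.
y₂ = 12.1 × 2.32 = 28.0 ft.
Head loss: ΔE = (y₂ − y₁)³/(4y₁y₂) = (28.0 − 2.32)³/(4×2.32×28.0) = 16996/260 = 65.3 ft.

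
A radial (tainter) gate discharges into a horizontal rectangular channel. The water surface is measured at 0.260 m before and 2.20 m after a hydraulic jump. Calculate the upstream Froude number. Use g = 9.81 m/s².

For a rectangular channel the momentum equation gives q² = ½·g·y₁·y₂·(y₁ + y₂) = ½×9.81×0.260×2.20×2.46 = 6.90.
q = √6.90 = 2.63 m²/s.
V₁ = q/y₁ = 10.1 m/s; Fr₁ = V₁/√(g·y₁) = 6.33.

Fr₁ = 6.33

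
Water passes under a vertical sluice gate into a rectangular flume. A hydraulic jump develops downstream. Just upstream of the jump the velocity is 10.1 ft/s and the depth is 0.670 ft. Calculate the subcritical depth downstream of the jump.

Fr₁ = V₁/√(g·y₁) = 10.1/√(32.2×0.670) = 2.17.
From the momentum equation for a rectangular channel, y₂/y₁ = ½[√(1 + 8Fr₁²) − 1] = ½[√38.83 − 1] = 2.62.
y₂ = 2.62 × 0.670 = 1.75 ft.

y₂ = 1.75 ft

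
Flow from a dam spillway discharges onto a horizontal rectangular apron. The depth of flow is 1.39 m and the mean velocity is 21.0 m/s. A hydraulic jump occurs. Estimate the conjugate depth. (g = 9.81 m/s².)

y₂ = 10.5 m

Fr₁ = V₁/√(g·y₁) = 21.0/√(9.81×1.39) = 5.69.
By Bélanger, y₂/y₁ = ½[√(1 + 8Fr₁²) − 1] = ½[√259.7 − 1] = 7.56.
y₂ = 7.56 × 1.39 = 10.5 m.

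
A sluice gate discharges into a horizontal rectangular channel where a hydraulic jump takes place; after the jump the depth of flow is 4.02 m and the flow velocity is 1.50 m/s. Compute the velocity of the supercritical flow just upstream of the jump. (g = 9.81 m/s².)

Fr₂ = V₂/√(g·y₂) = 1.50/√(9.81×4.02) = 0.239.
From the momentum equation (using Fr₂), y₁/y₂ = ½[√(1 + 8Fr₂²) − 1] = ½[√1.456 − 1] = 0.103.
y₁ = 0.103 × 4.02 = 0.416 m.
V₁ = q/y₁ = 6.03/0.416 = 14.5 m/s.

V₁ = 14.5 m/s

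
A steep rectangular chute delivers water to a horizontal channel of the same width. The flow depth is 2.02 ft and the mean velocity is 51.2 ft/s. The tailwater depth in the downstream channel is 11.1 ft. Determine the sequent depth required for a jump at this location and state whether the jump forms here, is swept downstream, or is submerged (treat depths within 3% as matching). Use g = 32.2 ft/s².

Fr₁ = V₁/√(g·y₁) = 51.2/√(32.2×2.02) = 6.35.
From the momentum equation for a rectangular channel, y₂/y₁ = ½[√(1 + 8Fr₁²) − 1] = ½[√323.4 − 1] = 8.49.
y₂ = 8.49 × 2.02 = 17.2 ft.
Tailwater y_tw = 11.1 ft: y_tw < y₂, so the jump is swept downstream.

y₂ = 17.2 ft; the jump is swept downstream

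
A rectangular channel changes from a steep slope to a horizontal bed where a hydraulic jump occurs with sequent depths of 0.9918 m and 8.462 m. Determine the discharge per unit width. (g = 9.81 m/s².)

q = 19.73 m²/s

For a rectangular channel the momentum equation gives q² = ½·g·y₁·y₂·(y₁ + y₂) = ½×9.81×0.9918×8.462×9.454 = 389.2.
q = √389.2 = 19.73 m²/s.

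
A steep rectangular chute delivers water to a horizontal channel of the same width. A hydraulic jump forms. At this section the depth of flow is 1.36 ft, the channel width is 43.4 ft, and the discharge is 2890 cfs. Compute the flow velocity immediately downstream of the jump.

q = Q/b = 2890/43.4 = 66.6 ft²/s; V₁ = q/y₁ = 49.0 ft/s. Fr₁ = V₁/√(g·y₁) = 7.40.
Conjugate-depth relation: y₂/y₁ = ½[√(1 + 8Fr₁²) − 1] = ½[√439.0 − 1] = 9.98.
y₂ = 9.98 × 1.36 = 13.6 ft.
V₂ = q/y₂ = 66.6/13.6 = 4.91 ft/s.

V₂ = 4.91 ft/s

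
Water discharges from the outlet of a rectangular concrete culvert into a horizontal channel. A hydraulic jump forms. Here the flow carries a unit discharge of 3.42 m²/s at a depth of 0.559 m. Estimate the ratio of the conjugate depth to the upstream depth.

V₁ = q/y₁ = 3.42/0.559 = 6.12 m/s. Fr₁ = V₁/√(g·y₁) = 6.12/√(9.81×0.559) = 2.61.
Conjugate-depth relation: y₂/y₁ = ½[√(1 + 8Fr₁²) − 1] = ½[√55.61 − 1] = 3.23.

y₂/y₁ = 3.23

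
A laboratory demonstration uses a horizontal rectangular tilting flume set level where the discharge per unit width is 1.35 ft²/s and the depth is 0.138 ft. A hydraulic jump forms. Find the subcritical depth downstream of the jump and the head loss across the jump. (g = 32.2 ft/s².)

V₁ = q/y₁ = 1.35/0.138 = 9.78 ft/s. Fr₁ = V₁/√(g·y₁) = 9.78/√(32.2×0.138) = 4.64.
Conjugate-depth relation: y₂/y₁ = ½[√(1 + 8Fr₁²) − 1] = ½[√173.3 − 1] = 6.08.
y₂ = 6.08 × 0.138 = 0.839 ft.
V₂ = q/y₂ = 1.35/0.839 = 1.61 ft/s. E₁ = y₁ + V₁²/2g = 1.62 ft; E₂ = y₂ + V₂²/2g = 0.879 ft. ΔE = E₁ − E₂ = 0.745 ft.

y₂ = 0.839 ft; ΔE = 0.745 ft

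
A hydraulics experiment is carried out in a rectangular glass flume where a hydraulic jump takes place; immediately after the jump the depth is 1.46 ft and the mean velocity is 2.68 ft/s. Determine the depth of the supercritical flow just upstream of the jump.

y₁ = 0.358 ft

Fr₂ = V₂/√(g·y₂) = 2.68/√(32.2×1.46) = 0.391.
The Bélanger relation is symmetric: y₁/y₂ = ½[√(1 + 8Fr₂²) − 1] = ½[√2.222 − 1] = 0.245.
y₁ = 0.245 × 1.46 = 0.358 ft.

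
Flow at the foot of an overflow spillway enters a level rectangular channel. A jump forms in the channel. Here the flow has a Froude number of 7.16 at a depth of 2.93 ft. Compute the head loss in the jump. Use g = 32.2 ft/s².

Fr₁ = 7.16 (given).
Conjugate-depth relation: y₂/y₁ = ½[√(1 + 8Fr₁²) − 1] = ½[√411.1 − 1] = 9.64.
y₂ = 9.64 × 2.93 = 28.2 ft.
V₁ = Fr₁·√(g·y₁) = 7.16×√(32.2×2.93) = 69.5 ft/s; q = V₁·y₁ = 204 ft²/s. V₂ = q/y₂ = 204/28.2 = 7.22 ft/s. E₁ = y₁ + V₁²/2g = 78.0 ft; E₂ = y₂ + V₂²/2g = 29.0 ft. ΔE = E₁ − E₂ = 49.0 ft.

ΔE = 49.0 ft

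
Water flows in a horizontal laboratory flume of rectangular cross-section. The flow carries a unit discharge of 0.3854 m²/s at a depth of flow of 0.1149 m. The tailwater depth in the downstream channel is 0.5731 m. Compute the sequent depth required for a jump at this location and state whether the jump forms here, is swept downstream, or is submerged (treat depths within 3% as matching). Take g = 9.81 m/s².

y₂ = 0.4591 m; the jump is submerged

V₁ = q/y₁ = 0.3854/0.1149 = 3.354 m/s. Fr₁ = V₁/√(g·y₁) = 3.354/√(9.81×0.1149) = 3.159.
By Bélanger, y₂/y₁ = ½[√(1 + 8Fr₁²) − 1] = ½[√80.852 − 1] = 3.996.
y₂ = 3.996 × 0.1149 = 0.4591 m.
Tailwater y_tw = 0.5731 m: y_tw > y₂, so the jump is submerged.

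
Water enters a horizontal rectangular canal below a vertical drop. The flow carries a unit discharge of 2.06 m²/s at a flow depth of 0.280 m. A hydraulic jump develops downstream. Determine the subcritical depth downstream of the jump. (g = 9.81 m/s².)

V₁ = q/y₁ = 2.06/0.280 = 7.36 m/s. Fr₁ = V₁/√(g·y₁) = 7.36/√(9.81×0.280) = 4.44.
Conjugate-depth relation: y₂/y₁ = ½[√(1 + 8Fr₁²) − 1] = ½[√158.6 − 1] = 5.80.
y₂ = 5.80 × 0.280 = 1.62 m.

y₂ = 1.62 m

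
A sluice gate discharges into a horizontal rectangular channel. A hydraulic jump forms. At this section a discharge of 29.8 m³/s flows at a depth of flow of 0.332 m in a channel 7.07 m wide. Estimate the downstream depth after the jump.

y₂ = 3.14 m

q = Q/b = 29.8/7.07 = 4.21 m²/s; V₁ = q/y₁ = 12.7 m/s. Fr₁ = V₁/√(g·y₁) = 7.03.
Conjugate-depth relation: y₂/y₁ = ½[√(1 + 8Fr₁²) − 1] = ½[√396.9 − 1] = 9.46.
y₂ = 9.46 × 0.332 = 3.14 m.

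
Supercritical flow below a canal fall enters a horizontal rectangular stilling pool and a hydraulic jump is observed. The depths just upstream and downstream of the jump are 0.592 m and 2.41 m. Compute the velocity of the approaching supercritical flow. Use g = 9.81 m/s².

For a rectangular channel the momentum equation gives q² = ½·g·y₁·y₂·(y₁ + y₂) = ½×9.81×0.592×2.41×3.00 = 21.0.
q = √21.0 = 4.58 m²/s.
V₁ = q/y₁ = 4.58/0.592 = 7.74 m/s.

V₁ = 7.74 m/s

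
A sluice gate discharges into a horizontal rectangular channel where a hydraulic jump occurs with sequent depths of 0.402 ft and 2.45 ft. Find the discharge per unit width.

q = 6.72 ft²/s

For a rectangular channel the momentum equation gives q² = ½·g·y₁·y₂·(y₁ + y₂) = ½×32.2×0.402×2.45×2.85 = 45.2.
q = √45.2 = 6.72 ft²/s.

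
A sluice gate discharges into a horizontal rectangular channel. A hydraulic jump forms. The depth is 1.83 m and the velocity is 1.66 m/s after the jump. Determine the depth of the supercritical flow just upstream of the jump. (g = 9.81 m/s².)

Fr₂ = V₂/√(g·y₂) = 1.66/√(9.81×1.83) = 0.392.
From the momentum equation (using Fr₂), y₁/y₂ = ½[√(1 + 8Fr₂²) − 1] = ½[√2.228 − 1] = 0.246.
y₁ = 0.246 × 1.83 = 0.451 m.

y₁ = 0.451 m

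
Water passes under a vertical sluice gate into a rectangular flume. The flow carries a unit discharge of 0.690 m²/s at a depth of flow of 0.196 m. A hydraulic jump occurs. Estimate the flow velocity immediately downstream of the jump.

V₁ = q/y₁ = 0.690/0.196 = 3.52 m/s. Fr₁ = V₁/√(g·y₁) = 3.52/√(9.81×0.196) = 2.54.
Sequent-depth ratio: y₂/y₁ = ½[√(1 + 8Fr₁²) − 1] = ½[√52.56 − 1] = 3.13.
y₂ = 3.13 × 0.196 = 0.613 m.
V₂ = q/y₂ = 0.690/0.613 = 1.13 m/s.

V₂ = 1.13 m/s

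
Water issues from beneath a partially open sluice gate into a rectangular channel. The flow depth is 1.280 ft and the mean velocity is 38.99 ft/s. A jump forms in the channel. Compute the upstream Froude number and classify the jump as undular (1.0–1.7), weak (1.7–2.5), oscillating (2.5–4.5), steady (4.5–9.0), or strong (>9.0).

Fr₁ = 6.073; steady jump

Fr₁ = V₁/√(g·y₁) = 38.99/√(32.2×1.280) = 6.073.
Fr₁ = 6.073 lies in the steady range.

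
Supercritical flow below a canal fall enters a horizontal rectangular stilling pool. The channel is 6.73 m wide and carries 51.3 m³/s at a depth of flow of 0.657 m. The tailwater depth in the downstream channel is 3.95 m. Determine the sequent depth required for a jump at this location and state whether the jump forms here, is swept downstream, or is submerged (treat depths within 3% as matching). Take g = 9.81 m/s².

y₂ = 3.93 m; the jump forms here

q = Q/b = 51.3/6.73 = 7.62 m²/s; V₁ = q/y₁ = 11.6 m/s. Fr₁ = V₁/√(g·y₁) = 4.57.
Sequent-depth ratio: y₂/y₁ = ½[√(1 + 8Fr₁²) − 1] = ½[√168.1 − 1] = 5.98.
y₂ = 5.98 × 0.657 = 3.93 m.
Tailwater y_tw = 3.95 m: y_tw ≈ y₂, so the jump forms here.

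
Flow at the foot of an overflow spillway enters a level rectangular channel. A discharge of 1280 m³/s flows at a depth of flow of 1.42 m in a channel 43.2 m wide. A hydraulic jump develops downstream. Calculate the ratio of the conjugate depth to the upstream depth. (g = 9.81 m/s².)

q = Q/b = 1280/43.2 = 29.6 m²/s; V₁ = q/y₁ = 20.9 m/s. Fr₁ = V₁/√(g·y₁) = 5.59.
By Bélanger, y₂/y₁ = ½[√(1 + 8Fr₁²) − 1] = ½[√251.0 − 1] = 7.42.

y₂/y₁ = 7.42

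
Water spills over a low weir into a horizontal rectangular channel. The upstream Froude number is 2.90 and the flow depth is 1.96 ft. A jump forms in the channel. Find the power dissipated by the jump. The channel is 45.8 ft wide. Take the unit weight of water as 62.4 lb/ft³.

P = 577 hp

Fr₁ = 2.90 (given).
By Bélanger, y₂/y₁ = ½[√(1 + 8Fr₁²) − 1] = ½[√68.28 − 1] = 3.63.
y₂ = 3.63 × 1.96 = 7.12 ft.
Head loss: ΔE = (y₂ − y₁)³/(4y₁y₂) = (7.12 − 1.96)³/(4×1.96×7.12) = 137/55.8 = 2.46 ft.
V₁ = Fr₁·√(g·y₁) = 2.90×√(32.2×1.96) = 23.0 ft/s; q = V₁·y₁ = 45.2 ft²/s. Q = q·b = 45.2 × 45.8 = 2068 cfs. P = γ·Q·ΔE/550 = 62.4 × 2068 × 2.46 / 550 = 577 hp.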